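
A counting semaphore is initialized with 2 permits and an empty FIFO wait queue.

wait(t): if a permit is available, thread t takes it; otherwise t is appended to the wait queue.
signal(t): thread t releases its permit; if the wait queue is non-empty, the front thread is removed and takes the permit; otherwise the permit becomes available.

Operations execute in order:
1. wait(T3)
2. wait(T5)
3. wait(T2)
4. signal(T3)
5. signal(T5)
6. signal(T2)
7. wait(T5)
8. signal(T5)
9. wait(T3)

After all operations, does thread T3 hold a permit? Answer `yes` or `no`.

Step 1: wait(T3) -> count=1 queue=[] holders={T3}
Step 2: wait(T5) -> count=0 queue=[] holders={T3,T5}
Step 3: wait(T2) -> count=0 queue=[T2] holders={T3,T5}
Step 4: signal(T3) -> count=0 queue=[] holders={T2,T5}
Step 5: signal(T5) -> count=1 queue=[] holders={T2}
Step 6: signal(T2) -> count=2 queue=[] holders={none}
Step 7: wait(T5) -> count=1 queue=[] holders={T5}
Step 8: signal(T5) -> count=2 queue=[] holders={none}
Step 9: wait(T3) -> count=1 queue=[] holders={T3}
Final holders: {T3} -> T3 in holders

Answer: yes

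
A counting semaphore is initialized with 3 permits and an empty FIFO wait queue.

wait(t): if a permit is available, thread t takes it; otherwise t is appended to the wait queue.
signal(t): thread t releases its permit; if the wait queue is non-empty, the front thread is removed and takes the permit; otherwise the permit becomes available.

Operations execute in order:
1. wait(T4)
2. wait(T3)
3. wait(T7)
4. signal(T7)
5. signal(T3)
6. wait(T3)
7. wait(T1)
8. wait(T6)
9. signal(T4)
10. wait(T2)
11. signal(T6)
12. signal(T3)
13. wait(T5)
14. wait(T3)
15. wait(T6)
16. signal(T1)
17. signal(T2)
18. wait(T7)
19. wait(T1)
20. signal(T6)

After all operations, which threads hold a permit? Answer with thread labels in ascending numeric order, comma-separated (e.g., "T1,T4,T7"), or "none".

Answer: T3,T5,T7

Derivation:
Step 1: wait(T4) -> count=2 queue=[] holders={T4}
Step 2: wait(T3) -> count=1 queue=[] holders={T3,T4}
Step 3: wait(T7) -> count=0 queue=[] holders={T3,T4,T7}
Step 4: signal(T7) -> count=1 queue=[] holders={T3,T4}
Step 5: signal(T3) -> count=2 queue=[] holders={T4}
Step 6: wait(T3) -> count=1 queue=[] holders={T3,T4}
Step 7: wait(T1) -> count=0 queue=[] holders={T1,T3,T4}
Step 8: wait(T6) -> count=0 queue=[T6] holders={T1,T3,T4}
Step 9: signal(T4) -> count=0 queue=[] holders={T1,T3,T6}
Step 10: wait(T2) -> count=0 queue=[T2] holders={T1,T3,T6}
Step 11: signal(T6) -> count=0 queue=[] holders={T1,T2,T3}
Step 12: signal(T3) -> count=1 queue=[] holders={T1,T2}
Step 13: wait(T5) -> count=0 queue=[] holders={T1,T2,T5}
Step 14: wait(T3) -> count=0 queue=[T3] holders={T1,T2,T5}
Step 15: wait(T6) -> count=0 queue=[T3,T6] holders={T1,T2,T5}
Step 16: signal(T1) -> count=0 queue=[T6] holders={T2,T3,T5}
Step 17: signal(T2) -> count=0 queue=[] holders={T3,T5,T6}
Step 18: wait(T7) -> count=0 queue=[T7] holders={T3,T5,T6}
Step 19: wait(T1) -> count=0 queue=[T7,T1] holders={T3,T5,T6}
Step 20: signal(T6) -> count=0 queue=[T1] holders={T3,T5,T7}
Final holders: T3,T5,T7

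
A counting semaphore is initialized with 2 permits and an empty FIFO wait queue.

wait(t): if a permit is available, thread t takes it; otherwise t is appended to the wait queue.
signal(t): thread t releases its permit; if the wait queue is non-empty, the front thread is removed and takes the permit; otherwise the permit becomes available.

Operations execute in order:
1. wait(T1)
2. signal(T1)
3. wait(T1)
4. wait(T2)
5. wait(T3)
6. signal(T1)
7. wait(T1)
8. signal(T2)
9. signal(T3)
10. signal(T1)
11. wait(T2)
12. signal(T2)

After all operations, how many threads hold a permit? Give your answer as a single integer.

Answer: 0

Derivation:
Step 1: wait(T1) -> count=1 queue=[] holders={T1}
Step 2: signal(T1) -> count=2 queue=[] holders={none}
Step 3: wait(T1) -> count=1 queue=[] holders={T1}
Step 4: wait(T2) -> count=0 queue=[] holders={T1,T2}
Step 5: wait(T3) -> count=0 queue=[T3] holders={T1,T2}
Step 6: signal(T1) -> count=0 queue=[] holders={T2,T3}
Step 7: wait(T1) -> count=0 queue=[T1] holders={T2,T3}
Step 8: signal(T2) -> count=0 queue=[] holders={T1,T3}
Step 9: signal(T3) -> count=1 queue=[] holders={T1}
Step 10: signal(T1) -> count=2 queue=[] holders={none}
Step 11: wait(T2) -> count=1 queue=[] holders={T2}
Step 12: signal(T2) -> count=2 queue=[] holders={none}
Final holders: {none} -> 0 thread(s)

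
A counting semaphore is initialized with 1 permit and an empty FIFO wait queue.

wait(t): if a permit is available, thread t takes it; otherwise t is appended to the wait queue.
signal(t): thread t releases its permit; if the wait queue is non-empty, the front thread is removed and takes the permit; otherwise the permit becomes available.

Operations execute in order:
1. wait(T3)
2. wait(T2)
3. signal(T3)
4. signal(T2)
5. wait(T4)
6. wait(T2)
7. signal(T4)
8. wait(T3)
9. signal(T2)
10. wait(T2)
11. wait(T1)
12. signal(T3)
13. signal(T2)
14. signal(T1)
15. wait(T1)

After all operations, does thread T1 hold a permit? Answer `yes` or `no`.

Answer: yes

Derivation:
Step 1: wait(T3) -> count=0 queue=[] holders={T3}
Step 2: wait(T2) -> count=0 queue=[T2] holders={T3}
Step 3: signal(T3) -> count=0 queue=[] holders={T2}
Step 4: signal(T2) -> count=1 queue=[] holders={none}
Step 5: wait(T4) -> count=0 queue=[] holders={T4}
Step 6: wait(T2) -> count=0 queue=[T2] holders={T4}
Step 7: signal(T4) -> count=0 queue=[] holders={T2}
Step 8: wait(T3) -> count=0 queue=[T3] holders={T2}
Step 9: signal(T2) -> count=0 queue=[] holders={T3}
Step 10: wait(T2) -> count=0 queue=[T2] holders={T3}
Step 11: wait(T1) -> count=0 queue=[T2,T1] holders={T3}
Step 12: signal(T3) -> count=0 queue=[T1] holders={T2}
Step 13: signal(T2) -> count=0 queue=[] holders={T1}
Step 14: signal(T1) -> count=1 queue=[] holders={none}
Step 15: wait(T1) -> count=0 queue=[] holders={T1}
Final holders: {T1} -> T1 in holders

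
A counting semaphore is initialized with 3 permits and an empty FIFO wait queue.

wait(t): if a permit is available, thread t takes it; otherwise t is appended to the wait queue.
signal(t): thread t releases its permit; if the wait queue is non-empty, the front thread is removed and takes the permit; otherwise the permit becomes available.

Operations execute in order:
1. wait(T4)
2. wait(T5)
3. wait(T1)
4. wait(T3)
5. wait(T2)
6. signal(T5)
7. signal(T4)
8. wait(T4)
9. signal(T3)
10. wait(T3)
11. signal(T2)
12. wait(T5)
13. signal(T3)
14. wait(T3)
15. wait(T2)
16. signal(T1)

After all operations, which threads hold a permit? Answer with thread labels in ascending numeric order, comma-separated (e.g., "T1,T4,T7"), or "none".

Answer: T3,T4,T5

Derivation:
Step 1: wait(T4) -> count=2 queue=[] holders={T4}
Step 2: wait(T5) -> count=1 queue=[] holders={T4,T5}
Step 3: wait(T1) -> count=0 queue=[] holders={T1,T4,T5}
Step 4: wait(T3) -> count=0 queue=[T3] holders={T1,T4,T5}
Step 5: wait(T2) -> count=0 queue=[T3,T2] holders={T1,T4,T5}
Step 6: signal(T5) -> count=0 queue=[T2] holders={T1,T3,T4}
Step 7: signal(T4) -> count=0 queue=[] holders={T1,T2,T3}
Step 8: wait(T4) -> count=0 queue=[T4] holders={T1,T2,T3}
Step 9: signal(T3) -> count=0 queue=[] holders={T1,T2,T4}
Step 10: wait(T3) -> count=0 queue=[T3] holders={T1,T2,T4}
Step 11: signal(T2) -> count=0 queue=[] holders={T1,T3,T4}
Step 12: wait(T5) -> count=0 queue=[T5] holders={T1,T3,T4}
Step 13: signal(T3) -> count=0 queue=[] holders={T1,T4,T5}
Step 14: wait(T3) -> count=0 queue=[T3] holders={T1,T4,T5}
Step 15: wait(T2) -> count=0 queue=[T3,T2] holders={T1,T4,T5}
Step 16: signal(T1) -> count=0 queue=[T2] holders={T3,T4,T5}
Final holders: T3,T4,T5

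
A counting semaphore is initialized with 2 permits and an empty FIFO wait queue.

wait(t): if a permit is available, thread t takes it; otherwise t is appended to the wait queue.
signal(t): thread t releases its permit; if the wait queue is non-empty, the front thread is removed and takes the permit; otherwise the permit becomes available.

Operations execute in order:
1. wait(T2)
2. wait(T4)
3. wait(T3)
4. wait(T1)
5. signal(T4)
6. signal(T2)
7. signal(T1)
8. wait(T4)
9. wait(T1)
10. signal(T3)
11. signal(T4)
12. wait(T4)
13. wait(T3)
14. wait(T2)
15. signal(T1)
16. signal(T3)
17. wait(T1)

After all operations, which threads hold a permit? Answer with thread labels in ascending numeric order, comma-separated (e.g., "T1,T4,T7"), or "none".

Step 1: wait(T2) -> count=1 queue=[] holders={T2}
Step 2: wait(T4) -> count=0 queue=[] holders={T2,T4}
Step 3: wait(T3) -> count=0 queue=[T3] holders={T2,T4}
Step 4: wait(T1) -> count=0 queue=[T3,T1] holders={T2,T4}
Step 5: signal(T4) -> count=0 queue=[T1] holders={T2,T3}
Step 6: signal(T2) -> count=0 queue=[] holders={T1,T3}
Step 7: signal(T1) -> count=1 queue=[] holders={T3}
Step 8: wait(T4) -> count=0 queue=[] holders={T3,T4}
Step 9: wait(T1) -> count=0 queue=[T1] holders={T3,T4}
Step 10: signal(T3) -> count=0 queue=[] holders={T1,T4}
Step 11: signal(T4) -> count=1 queue=[] holders={T1}
Step 12: wait(T4) -> count=0 queue=[] holders={T1,T4}
Step 13: wait(T3) -> count=0 queue=[T3] holders={T1,T4}
Step 14: wait(T2) -> count=0 queue=[T3,T2] holders={T1,T4}
Step 15: signal(T1) -> count=0 queue=[T2] holders={T3,T4}
Step 16: signal(T3) -> count=0 queue=[] holders={T2,T4}
Step 17: wait(T1) -> count=0 queue=[T1] holders={T2,T4}
Final holders: T2,T4

Answer: T2,T4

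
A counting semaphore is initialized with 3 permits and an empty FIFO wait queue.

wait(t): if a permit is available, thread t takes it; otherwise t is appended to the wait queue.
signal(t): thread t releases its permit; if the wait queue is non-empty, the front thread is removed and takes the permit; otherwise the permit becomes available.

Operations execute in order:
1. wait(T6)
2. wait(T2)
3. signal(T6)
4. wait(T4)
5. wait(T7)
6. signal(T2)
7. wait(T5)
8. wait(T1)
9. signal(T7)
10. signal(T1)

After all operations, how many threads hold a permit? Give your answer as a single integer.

Answer: 2

Derivation:
Step 1: wait(T6) -> count=2 queue=[] holders={T6}
Step 2: wait(T2) -> count=1 queue=[] holders={T2,T6}
Step 3: signal(T6) -> count=2 queue=[] holders={T2}
Step 4: wait(T4) -> count=1 queue=[] holders={T2,T4}
Step 5: wait(T7) -> count=0 queue=[] holders={T2,T4,T7}
Step 6: signal(T2) -> count=1 queue=[] holders={T4,T7}
Step 7: wait(T5) -> count=0 queue=[] holders={T4,T5,T7}
Step 8: wait(T1) -> count=0 queue=[T1] holders={T4,T5,T7}
Step 9: signal(T7) -> count=0 queue=[] holders={T1,T4,T5}
Step 10: signal(T1) -> count=1 queue=[] holders={T4,T5}
Final holders: {T4,T5} -> 2 thread(s)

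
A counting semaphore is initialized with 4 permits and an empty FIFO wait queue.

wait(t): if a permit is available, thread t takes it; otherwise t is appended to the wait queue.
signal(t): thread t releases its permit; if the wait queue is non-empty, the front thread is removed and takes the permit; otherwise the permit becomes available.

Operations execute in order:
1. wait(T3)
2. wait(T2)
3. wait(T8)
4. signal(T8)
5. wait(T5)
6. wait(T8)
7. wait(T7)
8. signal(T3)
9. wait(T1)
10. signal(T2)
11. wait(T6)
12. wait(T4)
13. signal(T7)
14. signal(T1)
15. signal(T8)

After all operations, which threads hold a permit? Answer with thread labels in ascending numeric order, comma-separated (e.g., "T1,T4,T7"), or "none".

Step 1: wait(T3) -> count=3 queue=[] holders={T3}
Step 2: wait(T2) -> count=2 queue=[] holders={T2,T3}
Step 3: wait(T8) -> count=1 queue=[] holders={T2,T3,T8}
Step 4: signal(T8) -> count=2 queue=[] holders={T2,T3}
Step 5: wait(T5) -> count=1 queue=[] holders={T2,T3,T5}
Step 6: wait(T8) -> count=0 queue=[] holders={T2,T3,T5,T8}
Step 7: wait(T7) -> count=0 queue=[T7] holders={T2,T3,T5,T8}
Step 8: signal(T3) -> count=0 queue=[] holders={T2,T5,T7,T8}
Step 9: wait(T1) -> count=0 queue=[T1] holders={T2,T5,T7,T8}
Step 10: signal(T2) -> count=0 queue=[] holders={T1,T5,T7,T8}
Step 11: wait(T6) -> count=0 queue=[T6] holders={T1,T5,T7,T8}
Step 12: wait(T4) -> count=0 queue=[T6,T4] holders={T1,T5,T7,T8}
Step 13: signal(T7) -> count=0 queue=[T4] holders={T1,T5,T6,T8}
Step 14: signal(T1) -> count=0 queue=[] holders={T4,T5,T6,T8}
Step 15: signal(T8) -> count=1 queue=[] holders={T4,T5,T6}
Final holders: T4,T5,T6

Answer: T4,T5,T6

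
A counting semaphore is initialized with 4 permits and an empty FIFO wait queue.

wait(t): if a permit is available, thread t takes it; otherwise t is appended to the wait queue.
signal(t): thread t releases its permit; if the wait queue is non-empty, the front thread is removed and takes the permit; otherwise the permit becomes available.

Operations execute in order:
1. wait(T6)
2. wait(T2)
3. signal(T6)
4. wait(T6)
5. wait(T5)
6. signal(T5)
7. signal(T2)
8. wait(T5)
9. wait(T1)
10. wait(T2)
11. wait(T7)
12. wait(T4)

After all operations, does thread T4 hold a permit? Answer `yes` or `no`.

Answer: no

Derivation:
Step 1: wait(T6) -> count=3 queue=[] holders={T6}
Step 2: wait(T2) -> count=2 queue=[] holders={T2,T6}
Step 3: signal(T6) -> count=3 queue=[] holders={T2}
Step 4: wait(T6) -> count=2 queue=[] holders={T2,T6}
Step 5: wait(T5) -> count=1 queue=[] holders={T2,T5,T6}
Step 6: signal(T5) -> count=2 queue=[] holders={T2,T6}
Step 7: signal(T2) -> count=3 queue=[] holders={T6}
Step 8: wait(T5) -> count=2 queue=[] holders={T5,T6}
Step 9: wait(T1) -> count=1 queue=[] holders={T1,T5,T6}
Step 10: wait(T2) -> count=0 queue=[] holders={T1,T2,T5,T6}
Step 11: wait(T7) -> count=0 queue=[T7] holders={T1,T2,T5,T6}
Step 12: wait(T4) -> count=0 queue=[T7,T4] holders={T1,T2,T5,T6}
Final holders: {T1,T2,T5,T6} -> T4 not in holders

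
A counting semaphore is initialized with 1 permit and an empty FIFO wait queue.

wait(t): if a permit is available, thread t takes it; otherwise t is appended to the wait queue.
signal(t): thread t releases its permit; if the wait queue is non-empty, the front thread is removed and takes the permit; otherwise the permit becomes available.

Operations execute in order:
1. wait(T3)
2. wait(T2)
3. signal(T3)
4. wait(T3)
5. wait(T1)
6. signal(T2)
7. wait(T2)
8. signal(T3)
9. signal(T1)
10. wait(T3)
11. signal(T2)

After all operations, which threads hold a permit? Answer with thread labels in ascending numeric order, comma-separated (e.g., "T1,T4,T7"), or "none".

Step 1: wait(T3) -> count=0 queue=[] holders={T3}
Step 2: wait(T2) -> count=0 queue=[T2] holders={T3}
Step 3: signal(T3) -> count=0 queue=[] holders={T2}
Step 4: wait(T3) -> count=0 queue=[T3] holders={T2}
Step 5: wait(T1) -> count=0 queue=[T3,T1] holders={T2}
Step 6: signal(T2) -> count=0 queue=[T1] holders={T3}
Step 7: wait(T2) -> count=0 queue=[T1,T2] holders={T3}
Step 8: signal(T3) -> count=0 queue=[T2] holders={T1}
Step 9: signal(T1) -> count=0 queue=[] holders={T2}
Step 10: wait(T3) -> count=0 queue=[T3] holders={T2}
Step 11: signal(T2) -> count=0 queue=[] holders={T3}
Final holders: T3

Answer: T3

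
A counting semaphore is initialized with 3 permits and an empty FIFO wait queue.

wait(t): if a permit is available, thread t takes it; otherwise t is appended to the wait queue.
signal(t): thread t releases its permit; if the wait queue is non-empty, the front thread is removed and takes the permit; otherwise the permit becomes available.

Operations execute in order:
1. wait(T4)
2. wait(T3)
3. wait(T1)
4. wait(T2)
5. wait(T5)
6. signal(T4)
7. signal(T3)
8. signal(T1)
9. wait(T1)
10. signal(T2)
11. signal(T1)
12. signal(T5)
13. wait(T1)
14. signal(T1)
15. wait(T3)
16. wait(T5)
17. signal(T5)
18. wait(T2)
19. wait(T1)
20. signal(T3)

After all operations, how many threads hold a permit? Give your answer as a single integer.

Answer: 2

Derivation:
Step 1: wait(T4) -> count=2 queue=[] holders={T4}
Step 2: wait(T3) -> count=1 queue=[] holders={T3,T4}
Step 3: wait(T1) -> count=0 queue=[] holders={T1,T3,T4}
Step 4: wait(T2) -> count=0 queue=[T2] holders={T1,T3,T4}
Step 5: wait(T5) -> count=0 queue=[T2,T5] holders={T1,T3,T4}
Step 6: signal(T4) -> count=0 queue=[T5] holders={T1,T2,T3}
Step 7: signal(T3) -> count=0 queue=[] holders={T1,T2,T5}
Step 8: signal(T1) -> count=1 queue=[] holders={T2,T5}
Step 9: wait(T1) -> count=0 queue=[] holders={T1,T2,T5}
Step 10: signal(T2) -> count=1 queue=[] holders={T1,T5}
Step 11: signal(T1) -> count=2 queue=[] holders={T5}
Step 12: signal(T5) -> count=3 queue=[] holders={none}
Step 13: wait(T1) -> count=2 queue=[] holders={T1}
Step 14: signal(T1) -> count=3 queue=[] holders={none}
Step 15: wait(T3) -> count=2 queue=[] holders={T3}
Step 16: wait(T5) -> count=1 queue=[] holders={T3,T5}
Step 17: signal(T5) -> count=2 queue=[] holders={T3}
Step 18: wait(T2) -> count=1 queue=[] holders={T2,T3}
Step 19: wait(T1) -> count=0 queue=[] holders={T1,T2,T3}
Step 20: signal(T3) -> count=1 queue=[] holders={T1,T2}
Final holders: {T1,T2} -> 2 thread(s)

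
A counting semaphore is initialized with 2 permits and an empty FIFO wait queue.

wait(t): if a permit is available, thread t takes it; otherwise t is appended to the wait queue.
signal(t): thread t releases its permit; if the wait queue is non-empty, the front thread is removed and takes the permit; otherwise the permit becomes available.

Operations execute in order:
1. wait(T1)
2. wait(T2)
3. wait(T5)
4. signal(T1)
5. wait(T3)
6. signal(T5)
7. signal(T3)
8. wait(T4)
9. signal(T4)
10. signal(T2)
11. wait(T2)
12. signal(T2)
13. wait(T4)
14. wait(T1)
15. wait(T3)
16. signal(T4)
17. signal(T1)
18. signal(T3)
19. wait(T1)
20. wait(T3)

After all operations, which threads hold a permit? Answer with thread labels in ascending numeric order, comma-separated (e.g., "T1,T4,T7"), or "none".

Answer: T1,T3

Derivation:
Step 1: wait(T1) -> count=1 queue=[] holders={T1}
Step 2: wait(T2) -> count=0 queue=[] holders={T1,T2}
Step 3: wait(T5) -> count=0 queue=[T5] holders={T1,T2}
Step 4: signal(T1) -> count=0 queue=[] holders={T2,T5}
Step 5: wait(T3) -> count=0 queue=[T3] holders={T2,T5}
Step 6: signal(T5) -> count=0 queue=[] holders={T2,T3}
Step 7: signal(T3) -> count=1 queue=[] holders={T2}
Step 8: wait(T4) -> count=0 queue=[] holders={T2,T4}
Step 9: signal(T4) -> count=1 queue=[] holders={T2}
Step 10: signal(T2) -> count=2 queue=[] holders={none}
Step 11: wait(T2) -> count=1 queue=[] holders={T2}
Step 12: signal(T2) -> count=2 queue=[] holders={none}
Step 13: wait(T4) -> count=1 queue=[] holders={T4}
Step 14: wait(T1) -> count=0 queue=[] holders={T1,T4}
Step 15: wait(T3) -> count=0 queue=[T3] holders={T1,T4}
Step 16: signal(T4) -> count=0 queue=[] holders={T1,T3}
Step 17: signal(T1) -> count=1 queue=[] holders={T3}
Step 18: signal(T3) -> count=2 queue=[] holders={none}
Step 19: wait(T1) -> count=1 queue=[] holders={T1}
Step 20: wait(T3) -> count=0 queue=[] holders={T1,T3}
Final holders: T1,T3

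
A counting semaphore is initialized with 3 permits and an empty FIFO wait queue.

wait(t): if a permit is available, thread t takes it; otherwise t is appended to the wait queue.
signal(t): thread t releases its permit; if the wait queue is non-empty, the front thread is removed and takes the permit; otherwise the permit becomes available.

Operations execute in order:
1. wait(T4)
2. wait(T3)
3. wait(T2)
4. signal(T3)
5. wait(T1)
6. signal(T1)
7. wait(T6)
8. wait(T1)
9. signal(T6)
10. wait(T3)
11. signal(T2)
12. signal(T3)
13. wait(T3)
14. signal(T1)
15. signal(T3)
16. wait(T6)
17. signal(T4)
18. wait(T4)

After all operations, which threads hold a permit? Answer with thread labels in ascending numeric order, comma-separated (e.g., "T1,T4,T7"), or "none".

Answer: T4,T6

Derivation:
Step 1: wait(T4) -> count=2 queue=[] holders={T4}
Step 2: wait(T3) -> count=1 queue=[] holders={T3,T4}
Step 3: wait(T2) -> count=0 queue=[] holders={T2,T3,T4}
Step 4: signal(T3) -> count=1 queue=[] holders={T2,T4}
Step 5: wait(T1) -> count=0 queue=[] holders={T1,T2,T4}
Step 6: signal(T1) -> count=1 queue=[] holders={T2,T4}
Step 7: wait(T6) -> count=0 queue=[] holders={T2,T4,T6}
Step 8: wait(T1) -> count=0 queue=[T1] holders={T2,T4,T6}
Step 9: signal(T6) -> count=0 queue=[] holders={T1,T2,T4}
Step 10: wait(T3) -> count=0 queue=[T3] holders={T1,T2,T4}
Step 11: signal(T2) -> count=0 queue=[] holders={T1,T3,T4}
Step 12: signal(T3) -> count=1 queue=[] holders={T1,T4}
Step 13: wait(T3) -> count=0 queue=[] holders={T1,T3,T4}
Step 14: signal(T1) -> count=1 queue=[] holders={T3,T4}
Step 15: signal(T3) -> count=2 queue=[] holders={T4}
Step 16: wait(T6) -> count=1 queue=[] holders={T4,T6}
Step 17: signal(T4) -> count=2 queue=[] holders={T6}
Step 18: wait(T4) -> count=1 queue=[] holders={T4,T6}
Final holders: T4,T6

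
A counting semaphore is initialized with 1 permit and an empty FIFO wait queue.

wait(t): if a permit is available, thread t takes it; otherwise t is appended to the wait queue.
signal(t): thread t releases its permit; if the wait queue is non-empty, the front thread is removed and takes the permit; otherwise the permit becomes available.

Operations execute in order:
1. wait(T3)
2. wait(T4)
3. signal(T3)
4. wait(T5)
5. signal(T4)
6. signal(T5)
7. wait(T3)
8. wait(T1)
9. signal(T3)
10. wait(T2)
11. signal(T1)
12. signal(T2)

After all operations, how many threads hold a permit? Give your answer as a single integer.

Answer: 0

Derivation:
Step 1: wait(T3) -> count=0 queue=[] holders={T3}
Step 2: wait(T4) -> count=0 queue=[T4] holders={T3}
Step 3: signal(T3) -> count=0 queue=[] holders={T4}
Step 4: wait(T5) -> count=0 queue=[T5] holders={T4}
Step 5: signal(T4) -> count=0 queue=[] holders={T5}
Step 6: signal(T5) -> count=1 queue=[] holders={none}
Step 7: wait(T3) -> count=0 queue=[] holders={T3}
Step 8: wait(T1) -> count=0 queue=[T1] holders={T3}
Step 9: signal(T3) -> count=0 queue=[] holders={T1}
Step 10: wait(T2) -> count=0 queue=[T2] holders={T1}
Step 11: signal(T1) -> count=0 queue=[] holders={T2}
Step 12: signal(T2) -> count=1 queue=[] holders={none}
Final holders: {none} -> 0 thread(s)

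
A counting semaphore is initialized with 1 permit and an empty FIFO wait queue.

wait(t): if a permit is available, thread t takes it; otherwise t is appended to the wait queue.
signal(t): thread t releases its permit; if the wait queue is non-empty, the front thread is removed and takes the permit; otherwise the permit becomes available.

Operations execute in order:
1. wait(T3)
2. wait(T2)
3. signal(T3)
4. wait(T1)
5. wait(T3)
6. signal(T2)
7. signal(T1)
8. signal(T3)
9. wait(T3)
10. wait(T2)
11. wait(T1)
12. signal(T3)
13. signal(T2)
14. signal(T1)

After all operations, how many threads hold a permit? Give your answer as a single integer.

Step 1: wait(T3) -> count=0 queue=[] holders={T3}
Step 2: wait(T2) -> count=0 queue=[T2] holders={T3}
Step 3: signal(T3) -> count=0 queue=[] holders={T2}
Step 4: wait(T1) -> count=0 queue=[T1] holders={T2}
Step 5: wait(T3) -> count=0 queue=[T1,T3] holders={T2}
Step 6: signal(T2) -> count=0 queue=[T3] holders={T1}
Step 7: signal(T1) -> count=0 queue=[] holders={T3}
Step 8: signal(T3) -> count=1 queue=[] holders={none}
Step 9: wait(T3) -> count=0 queue=[] holders={T3}
Step 10: wait(T2) -> count=0 queue=[T2] holders={T3}
Step 11: wait(T1) -> count=0 queue=[T2,T1] holders={T3}
Step 12: signal(T3) -> count=0 queue=[T1] holders={T2}
Step 13: signal(T2) -> count=0 queue=[] holders={T1}
Step 14: signal(T1) -> count=1 queue=[] holders={none}
Final holders: {none} -> 0 thread(s)

Answer: 0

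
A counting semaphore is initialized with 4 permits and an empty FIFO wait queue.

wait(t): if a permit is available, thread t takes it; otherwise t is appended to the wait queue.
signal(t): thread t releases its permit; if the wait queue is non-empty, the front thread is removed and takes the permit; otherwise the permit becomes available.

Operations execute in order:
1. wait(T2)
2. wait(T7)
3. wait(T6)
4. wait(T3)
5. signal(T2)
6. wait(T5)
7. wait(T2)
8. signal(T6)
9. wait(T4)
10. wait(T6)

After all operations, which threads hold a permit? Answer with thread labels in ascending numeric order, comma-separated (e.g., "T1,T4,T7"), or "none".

Answer: T2,T3,T5,T7

Derivation:
Step 1: wait(T2) -> count=3 queue=[] holders={T2}
Step 2: wait(T7) -> count=2 queue=[] holders={T2,T7}
Step 3: wait(T6) -> count=1 queue=[] holders={T2,T6,T7}
Step 4: wait(T3) -> count=0 queue=[] holders={T2,T3,T6,T7}
Step 5: signal(T2) -> count=1 queue=[] holders={T3,T6,T7}
Step 6: wait(T5) -> count=0 queue=[] holders={T3,T5,T6,T7}
Step 7: wait(T2) -> count=0 queue=[T2] holders={T3,T5,T6,T7}
Step 8: signal(T6) -> count=0 queue=[] holders={T2,T3,T5,T7}
Step 9: wait(T4) -> count=0 queue=[T4] holders={T2,T3,T5,T7}
Step 10: wait(T6) -> count=0 queue=[T4,T6] holders={T2,T3,T5,T7}
Final holders: T2,T3,T5,T7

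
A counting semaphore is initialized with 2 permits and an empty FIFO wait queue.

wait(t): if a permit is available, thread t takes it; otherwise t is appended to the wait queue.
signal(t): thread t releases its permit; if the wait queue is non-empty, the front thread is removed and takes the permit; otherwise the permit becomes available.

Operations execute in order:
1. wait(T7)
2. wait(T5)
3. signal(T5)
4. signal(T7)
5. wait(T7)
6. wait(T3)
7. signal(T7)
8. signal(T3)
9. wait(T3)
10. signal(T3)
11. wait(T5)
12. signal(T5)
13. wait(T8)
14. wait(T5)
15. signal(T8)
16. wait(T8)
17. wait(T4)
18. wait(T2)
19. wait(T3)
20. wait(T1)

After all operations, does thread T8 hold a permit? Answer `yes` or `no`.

Step 1: wait(T7) -> count=1 queue=[] holders={T7}
Step 2: wait(T5) -> count=0 queue=[] holders={T5,T7}
Step 3: signal(T5) -> count=1 queue=[] holders={T7}
Step 4: signal(T7) -> count=2 queue=[] holders={none}
Step 5: wait(T7) -> count=1 queue=[] holders={T7}
Step 6: wait(T3) -> count=0 queue=[] holders={T3,T7}
Step 7: signal(T7) -> count=1 queue=[] holders={T3}
Step 8: signal(T3) -> count=2 queue=[] holders={none}
Step 9: wait(T3) -> count=1 queue=[] holders={T3}
Step 10: signal(T3) -> count=2 queue=[] holders={none}
Step 11: wait(T5) -> count=1 queue=[] holders={T5}
Step 12: signal(T5) -> count=2 queue=[] holders={none}
Step 13: wait(T8) -> count=1 queue=[] holders={T8}
Step 14: wait(T5) -> count=0 queue=[] holders={T5,T8}
Step 15: signal(T8) -> count=1 queue=[] holders={T5}
Step 16: wait(T8) -> count=0 queue=[] holders={T5,T8}
Step 17: wait(T4) -> count=0 queue=[T4] holders={T5,T8}
Step 18: wait(T2) -> count=0 queue=[T4,T2] holders={T5,T8}
Step 19: wait(T3) -> count=0 queue=[T4,T2,T3] holders={T5,T8}
Step 20: wait(T1) -> count=0 queue=[T4,T2,T3,T1] holders={T5,T8}
Final holders: {T5,T8} -> T8 in holders

Answer: yes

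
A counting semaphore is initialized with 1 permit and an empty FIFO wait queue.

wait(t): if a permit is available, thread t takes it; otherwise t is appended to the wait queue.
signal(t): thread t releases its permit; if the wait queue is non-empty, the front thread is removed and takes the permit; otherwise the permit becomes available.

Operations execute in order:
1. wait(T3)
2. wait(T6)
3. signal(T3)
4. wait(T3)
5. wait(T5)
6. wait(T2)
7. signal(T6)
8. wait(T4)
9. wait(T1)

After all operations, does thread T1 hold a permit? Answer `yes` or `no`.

Answer: no

Derivation:
Step 1: wait(T3) -> count=0 queue=[] holders={T3}
Step 2: wait(T6) -> count=0 queue=[T6] holders={T3}
Step 3: signal(T3) -> count=0 queue=[] holders={T6}
Step 4: wait(T3) -> count=0 queue=[T3] holders={T6}
Step 5: wait(T5) -> count=0 queue=[T3,T5] holders={T6}
Step 6: wait(T2) -> count=0 queue=[T3,T5,T2] holders={T6}
Step 7: signal(T6) -> count=0 queue=[T5,T2] holders={T3}
Step 8: wait(T4) -> count=0 queue=[T5,T2,T4] holders={T3}
Step 9: wait(T1) -> count=0 queue=[T5,T2,T4,T1] holders={T3}
Final holders: {T3} -> T1 not in holders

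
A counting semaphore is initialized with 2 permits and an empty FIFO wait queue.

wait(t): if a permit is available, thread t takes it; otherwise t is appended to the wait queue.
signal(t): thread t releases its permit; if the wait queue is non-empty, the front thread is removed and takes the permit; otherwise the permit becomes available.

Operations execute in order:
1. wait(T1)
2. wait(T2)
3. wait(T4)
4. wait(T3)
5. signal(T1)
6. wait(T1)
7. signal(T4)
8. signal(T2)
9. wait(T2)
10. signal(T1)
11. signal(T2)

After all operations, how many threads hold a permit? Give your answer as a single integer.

Step 1: wait(T1) -> count=1 queue=[] holders={T1}
Step 2: wait(T2) -> count=0 queue=[] holders={T1,T2}
Step 3: wait(T4) -> count=0 queue=[T4] holders={T1,T2}
Step 4: wait(T3) -> count=0 queue=[T4,T3] holders={T1,T2}
Step 5: signal(T1) -> count=0 queue=[T3] holders={T2,T4}
Step 6: wait(T1) -> count=0 queue=[T3,T1] holders={T2,T4}
Step 7: signal(T4) -> count=0 queue=[T1] holders={T2,T3}
Step 8: signal(T2) -> count=0 queue=[] holders={T1,T3}
Step 9: wait(T2) -> count=0 queue=[T2] holders={T1,T3}
Step 10: signal(T1) -> count=0 queue=[] holders={T2,T3}
Step 11: signal(T2) -> count=1 queue=[] holders={T3}
Final holders: {T3} -> 1 thread(s)

Answer: 1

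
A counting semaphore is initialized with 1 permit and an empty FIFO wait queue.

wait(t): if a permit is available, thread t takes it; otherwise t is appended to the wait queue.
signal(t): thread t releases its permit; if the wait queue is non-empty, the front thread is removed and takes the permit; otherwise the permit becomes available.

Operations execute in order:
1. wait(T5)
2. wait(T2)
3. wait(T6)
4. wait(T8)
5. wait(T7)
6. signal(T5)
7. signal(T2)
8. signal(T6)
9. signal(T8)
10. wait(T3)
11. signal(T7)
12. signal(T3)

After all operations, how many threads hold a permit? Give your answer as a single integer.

Answer: 0

Derivation:
Step 1: wait(T5) -> count=0 queue=[] holders={T5}
Step 2: wait(T2) -> count=0 queue=[T2] holders={T5}
Step 3: wait(T6) -> count=0 queue=[T2,T6] holders={T5}
Step 4: wait(T8) -> count=0 queue=[T2,T6,T8] holders={T5}
Step 5: wait(T7) -> count=0 queue=[T2,T6,T8,T7] holders={T5}
Step 6: signal(T5) -> count=0 queue=[T6,T8,T7] holders={T2}
Step 7: signal(T2) -> count=0 queue=[T8,T7] holders={T6}
Step 8: signal(T6) -> count=0 queue=[T7] holders={T8}
Step 9: signal(T8) -> count=0 queue=[] holders={T7}
Step 10: wait(T3) -> count=0 queue=[T3] holders={T7}
Step 11: signal(T7) -> count=0 queue=[] holders={T3}
Step 12: signal(T3) -> count=1 queue=[] holders={none}
Final holders: {none} -> 0 thread(s)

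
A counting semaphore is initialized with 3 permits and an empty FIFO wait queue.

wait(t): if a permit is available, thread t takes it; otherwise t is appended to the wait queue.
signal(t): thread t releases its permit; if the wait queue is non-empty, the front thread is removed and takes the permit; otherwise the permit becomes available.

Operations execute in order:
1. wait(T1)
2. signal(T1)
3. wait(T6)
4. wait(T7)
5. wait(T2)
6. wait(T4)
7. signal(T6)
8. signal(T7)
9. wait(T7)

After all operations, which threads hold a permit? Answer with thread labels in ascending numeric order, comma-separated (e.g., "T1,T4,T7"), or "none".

Step 1: wait(T1) -> count=2 queue=[] holders={T1}
Step 2: signal(T1) -> count=3 queue=[] holders={none}
Step 3: wait(T6) -> count=2 queue=[] holders={T6}
Step 4: wait(T7) -> count=1 queue=[] holders={T6,T7}
Step 5: wait(T2) -> count=0 queue=[] holders={T2,T6,T7}
Step 6: wait(T4) -> count=0 queue=[T4] holders={T2,T6,T7}
Step 7: signal(T6) -> count=0 queue=[] holders={T2,T4,T7}
Step 8: signal(T7) -> count=1 queue=[] holders={T2,T4}
Step 9: wait(T7) -> count=0 queue=[] holders={T2,T4,T7}
Final holders: T2,T4,T7

Answer: T2,T4,T7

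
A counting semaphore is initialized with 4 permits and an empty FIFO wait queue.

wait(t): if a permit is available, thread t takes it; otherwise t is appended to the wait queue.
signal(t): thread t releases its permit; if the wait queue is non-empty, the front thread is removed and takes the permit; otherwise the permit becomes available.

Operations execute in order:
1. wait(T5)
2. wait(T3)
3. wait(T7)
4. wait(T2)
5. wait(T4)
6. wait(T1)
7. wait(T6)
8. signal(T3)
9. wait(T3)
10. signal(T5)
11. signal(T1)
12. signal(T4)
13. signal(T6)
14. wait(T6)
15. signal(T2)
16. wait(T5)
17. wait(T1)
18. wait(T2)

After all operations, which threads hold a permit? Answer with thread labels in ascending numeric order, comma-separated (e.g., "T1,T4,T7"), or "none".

Step 1: wait(T5) -> count=3 queue=[] holders={T5}
Step 2: wait(T3) -> count=2 queue=[] holders={T3,T5}
Step 3: wait(T7) -> count=1 queue=[] holders={T3,T5,T7}
Step 4: wait(T2) -> count=0 queue=[] holders={T2,T3,T5,T7}
Step 5: wait(T4) -> count=0 queue=[T4] holders={T2,T3,T5,T7}
Step 6: wait(T1) -> count=0 queue=[T4,T1] holders={T2,T3,T5,T7}
Step 7: wait(T6) -> count=0 queue=[T4,T1,T6] holders={T2,T3,T5,T7}
Step 8: signal(T3) -> count=0 queue=[T1,T6] holders={T2,T4,T5,T7}
Step 9: wait(T3) -> count=0 queue=[T1,T6,T3] holders={T2,T4,T5,T7}
Step 10: signal(T5) -> count=0 queue=[T6,T3] holders={T1,T2,T4,T7}
Step 11: signal(T1) -> count=0 queue=[T3] holders={T2,T4,T6,T7}
Step 12: signal(T4) -> count=0 queue=[] holders={T2,T3,T6,T7}
Step 13: signal(T6) -> count=1 queue=[] holders={T2,T3,T7}
Step 14: wait(T6) -> count=0 queue=[] holders={T2,T3,T6,T7}
Step 15: signal(T2) -> count=1 queue=[] holders={T3,T6,T7}
Step 16: wait(T5) -> count=0 queue=[] holders={T3,T5,T6,T7}
Step 17: wait(T1) -> count=0 queue=[T1] holders={T3,T5,T6,T7}
Step 18: wait(T2) -> count=0 queue=[T1,T2] holders={T3,T5,T6,T7}
Final holders: T3,T5,T6,T7

Answer: T3,T5,T6,T7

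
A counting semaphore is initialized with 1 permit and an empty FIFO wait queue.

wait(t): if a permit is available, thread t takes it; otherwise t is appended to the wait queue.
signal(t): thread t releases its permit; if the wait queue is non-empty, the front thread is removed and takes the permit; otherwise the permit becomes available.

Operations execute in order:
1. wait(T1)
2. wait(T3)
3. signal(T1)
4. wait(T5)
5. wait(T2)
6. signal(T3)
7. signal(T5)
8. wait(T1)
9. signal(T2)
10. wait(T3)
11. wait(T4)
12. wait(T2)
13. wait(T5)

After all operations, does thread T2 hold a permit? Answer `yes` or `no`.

Answer: no

Derivation:
Step 1: wait(T1) -> count=0 queue=[] holders={T1}
Step 2: wait(T3) -> count=0 queue=[T3] holders={T1}
Step 3: signal(T1) -> count=0 queue=[] holders={T3}
Step 4: wait(T5) -> count=0 queue=[T5] holders={T3}
Step 5: wait(T2) -> count=0 queue=[T5,T2] holders={T3}
Step 6: signal(T3) -> count=0 queue=[T2] holders={T5}
Step 7: signal(T5) -> count=0 queue=[] holders={T2}
Step 8: wait(T1) -> count=0 queue=[T1] holders={T2}
Step 9: signal(T2) -> count=0 queue=[] holders={T1}
Step 10: wait(T3) -> count=0 queue=[T3] holders={T1}
Step 11: wait(T4) -> count=0 queue=[T3,T4] holders={T1}
Step 12: wait(T2) -> count=0 queue=[T3,T4,T2] holders={T1}
Step 13: wait(T5) -> count=0 queue=[T3,T4,T2,T5] holders={T1}
Final holders: {T1} -> T2 not in holders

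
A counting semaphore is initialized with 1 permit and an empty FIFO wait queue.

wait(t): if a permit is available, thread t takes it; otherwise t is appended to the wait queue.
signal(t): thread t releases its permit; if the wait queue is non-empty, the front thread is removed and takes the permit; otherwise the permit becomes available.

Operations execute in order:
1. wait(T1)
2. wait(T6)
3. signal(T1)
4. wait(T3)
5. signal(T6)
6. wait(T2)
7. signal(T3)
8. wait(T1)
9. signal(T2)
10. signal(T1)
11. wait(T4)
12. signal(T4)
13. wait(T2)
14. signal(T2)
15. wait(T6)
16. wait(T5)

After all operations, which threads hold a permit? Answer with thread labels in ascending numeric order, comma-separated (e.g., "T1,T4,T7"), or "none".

Step 1: wait(T1) -> count=0 queue=[] holders={T1}
Step 2: wait(T6) -> count=0 queue=[T6] holders={T1}
Step 3: signal(T1) -> count=0 queue=[] holders={T6}
Step 4: wait(T3) -> count=0 queue=[T3] holders={T6}
Step 5: signal(T6) -> count=0 queue=[] holders={T3}
Step 6: wait(T2) -> count=0 queue=[T2] holders={T3}
Step 7: signal(T3) -> count=0 queue=[] holders={T2}
Step 8: wait(T1) -> count=0 queue=[T1] holders={T2}
Step 9: signal(T2) -> count=0 queue=[] holders={T1}
Step 10: signal(T1) -> count=1 queue=[] holders={none}
Step 11: wait(T4) -> count=0 queue=[] holders={T4}
Step 12: signal(T4) -> count=1 queue=[] holders={none}
Step 13: wait(T2) -> count=0 queue=[] holders={T2}
Step 14: signal(T2) -> count=1 queue=[] holders={none}
Step 15: wait(T6) -> count=0 queue=[] holders={T6}
Step 16: wait(T5) -> count=0 queue=[T5] holders={T6}
Final holders: T6

Answer: T6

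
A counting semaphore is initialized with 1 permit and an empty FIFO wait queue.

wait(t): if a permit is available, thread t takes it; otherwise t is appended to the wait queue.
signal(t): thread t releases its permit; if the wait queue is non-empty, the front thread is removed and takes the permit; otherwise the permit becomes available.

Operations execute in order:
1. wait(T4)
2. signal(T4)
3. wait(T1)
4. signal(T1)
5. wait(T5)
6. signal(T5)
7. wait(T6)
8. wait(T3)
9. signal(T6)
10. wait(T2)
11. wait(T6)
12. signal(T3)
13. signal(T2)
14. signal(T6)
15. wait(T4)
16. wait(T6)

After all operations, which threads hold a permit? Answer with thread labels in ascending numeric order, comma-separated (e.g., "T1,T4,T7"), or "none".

Answer: T4

Derivation:
Step 1: wait(T4) -> count=0 queue=[] holders={T4}
Step 2: signal(T4) -> count=1 queue=[] holders={none}
Step 3: wait(T1) -> count=0 queue=[] holders={T1}
Step 4: signal(T1) -> count=1 queue=[] holders={none}
Step 5: wait(T5) -> count=0 queue=[] holders={T5}
Step 6: signal(T5) -> count=1 queue=[] holders={none}
Step 7: wait(T6) -> count=0 queue=[] holders={T6}
Step 8: wait(T3) -> count=0 queue=[T3] holders={T6}
Step 9: signal(T6) -> count=0 queue=[] holders={T3}
Step 10: wait(T2) -> count=0 queue=[T2] holders={T3}
Step 11: wait(T6) -> count=0 queue=[T2,T6] holders={T3}
Step 12: signal(T3) -> count=0 queue=[T6] holders={T2}
Step 13: signal(T2) -> count=0 queue=[] holders={T6}
Step 14: signal(T6) -> count=1 queue=[] holders={none}
Step 15: wait(T4) -> count=0 queue=[] holders={T4}
Step 16: wait(T6) -> count=0 queue=[T6] holders={T4}
Final holders: T4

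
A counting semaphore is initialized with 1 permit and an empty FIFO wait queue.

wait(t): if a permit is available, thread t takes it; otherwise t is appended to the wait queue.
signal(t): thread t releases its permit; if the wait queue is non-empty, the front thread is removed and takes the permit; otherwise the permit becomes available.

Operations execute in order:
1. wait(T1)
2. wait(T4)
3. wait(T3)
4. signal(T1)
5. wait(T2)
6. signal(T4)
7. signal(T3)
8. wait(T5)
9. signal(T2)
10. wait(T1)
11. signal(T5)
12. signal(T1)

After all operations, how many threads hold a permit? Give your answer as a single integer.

Step 1: wait(T1) -> count=0 queue=[] holders={T1}
Step 2: wait(T4) -> count=0 queue=[T4] holders={T1}
Step 3: wait(T3) -> count=0 queue=[T4,T3] holders={T1}
Step 4: signal(T1) -> count=0 queue=[T3] holders={T4}
Step 5: wait(T2) -> count=0 queue=[T3,T2] holders={T4}
Step 6: signal(T4) -> count=0 queue=[T2] holders={T3}
Step 7: signal(T3) -> count=0 queue=[] holders={T2}
Step 8: wait(T5) -> count=0 queue=[T5] holders={T2}
Step 9: signal(T2) -> count=0 queue=[] holders={T5}
Step 10: wait(T1) -> count=0 queue=[T1] holders={T5}
Step 11: signal(T5) -> count=0 queue=[] holders={T1}
Step 12: signal(T1) -> count=1 queue=[] holders={none}
Final holders: {none} -> 0 thread(s)

Answer: 0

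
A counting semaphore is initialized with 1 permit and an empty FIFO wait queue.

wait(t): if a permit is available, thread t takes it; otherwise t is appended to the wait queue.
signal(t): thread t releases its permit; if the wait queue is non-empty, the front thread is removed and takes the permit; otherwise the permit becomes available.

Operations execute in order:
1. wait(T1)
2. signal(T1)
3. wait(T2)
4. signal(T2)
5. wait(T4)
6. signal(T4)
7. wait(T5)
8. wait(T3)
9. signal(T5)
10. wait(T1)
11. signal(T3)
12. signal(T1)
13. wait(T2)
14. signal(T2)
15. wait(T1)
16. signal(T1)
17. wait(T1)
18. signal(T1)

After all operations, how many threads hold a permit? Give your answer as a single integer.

Answer: 0

Derivation:
Step 1: wait(T1) -> count=0 queue=[] holders={T1}
Step 2: signal(T1) -> count=1 queue=[] holders={none}
Step 3: wait(T2) -> count=0 queue=[] holders={T2}
Step 4: signal(T2) -> count=1 queue=[] holders={none}
Step 5: wait(T4) -> count=0 queue=[] holders={T4}
Step 6: signal(T4) -> count=1 queue=[] holders={none}
Step 7: wait(T5) -> count=0 queue=[] holders={T5}
Step 8: wait(T3) -> count=0 queue=[T3] holders={T5}
Step 9: signal(T5) -> count=0 queue=[] holders={T3}
Step 10: wait(T1) -> count=0 queue=[T1] holders={T3}
Step 11: signal(T3) -> count=0 queue=[] holders={T1}
Step 12: signal(T1) -> count=1 queue=[] holders={none}
Step 13: wait(T2) -> count=0 queue=[] holders={T2}
Step 14: signal(T2) -> count=1 queue=[] holders={none}
Step 15: wait(T1) -> count=0 queue=[] holders={T1}
Step 16: signal(T1) -> count=1 queue=[] holders={none}
Step 17: wait(T1) -> count=0 queue=[] holders={T1}
Step 18: signal(T1) -> count=1 queue=[] holders={none}
Final holders: {none} -> 0 thread(s)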